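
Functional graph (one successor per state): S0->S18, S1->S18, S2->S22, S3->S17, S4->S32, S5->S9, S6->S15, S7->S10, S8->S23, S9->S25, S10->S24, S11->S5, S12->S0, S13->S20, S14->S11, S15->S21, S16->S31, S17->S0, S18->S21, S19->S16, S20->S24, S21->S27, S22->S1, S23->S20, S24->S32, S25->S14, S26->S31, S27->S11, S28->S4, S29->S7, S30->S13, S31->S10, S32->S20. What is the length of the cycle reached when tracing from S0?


Trace from S0 until a state repeats:
  S0 -> S18 -> S21 -> S27 -> S11 -> S5 -> S9 -> S25 -> S14 -> S11
S11 first seen at step 4, revisited at step 9.
Cycle length = 9 - 4 = 5

5


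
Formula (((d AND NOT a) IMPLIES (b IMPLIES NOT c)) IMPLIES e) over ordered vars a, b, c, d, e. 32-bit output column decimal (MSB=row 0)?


Formula: (((d AND NOT a) IMPLIES (b IMPLIES NOT c)) IMPLIES e) over a, b, c, d, e (32 rows)
Evaluate each row (bits = a,b,c,d,e, MSB first):
  row 0 [00000]: (((0 AND NOT 0) IMPLIES (0 IMPLIES NOT 0)) IMPLIES 0) -> 0
  row 1 [00001]: (((0 AND NOT 0) IMPLIES (0 IMPLIES NOT 0)) IMPLIES 1) -> 1
  row 2 [00010]: (((1 AND NOT 0) IMPLIES (0 IMPLIES NOT 0)) IMPLIES 0) -> 0
  row 3 [00011]: (((1 AND NOT 0) IMPLIES (0 IMPLIES NOT 0)) IMPLIES 1) -> 1
  row 4 [00100]: (((0 AND NOT 0) IMPLIES (0 IMPLIES NOT 1)) IMPLIES 0) -> 0
  row 5 [00101]: (((0 AND NOT 0) IMPLIES (0 IMPLIES NOT 1)) IMPLIES 1) -> 1
  row 6 [00110]: (((1 AND NOT 0) IMPLIES (0 IMPLIES NOT 1)) IMPLIES 0) -> 0
  row 7 [00111]: (((1 AND NOT 0) IMPLIES (0 IMPLIES NOT 1)) IMPLIES 1) -> 1
  row 8 [01000]: (((0 AND NOT 0) IMPLIES (1 IMPLIES NOT 0)) IMPLIES 0) -> 0
  row 9 [01001]: (((0 AND NOT 0) IMPLIES (1 IMPLIES NOT 0)) IMPLIES 1) -> 1
  row 10 [01010]: (((1 AND NOT 0) IMPLIES (1 IMPLIES NOT 0)) IMPLIES 0) -> 0
  row 11 [01011]: (((1 AND NOT 0) IMPLIES (1 IMPLIES NOT 0)) IMPLIES 1) -> 1
  row 12 [01100]: (((0 AND NOT 0) IMPLIES (1 IMPLIES NOT 1)) IMPLIES 0) -> 0
  row 13 [01101]: (((0 AND NOT 0) IMPLIES (1 IMPLIES NOT 1)) IMPLIES 1) -> 1
  row 14 [01110]: (((1 AND NOT 0) IMPLIES (1 IMPLIES NOT 1)) IMPLIES 0) -> 1
  row 15 [01111]: (((1 AND NOT 0) IMPLIES (1 IMPLIES NOT 1)) IMPLIES 1) -> 1
  row 16 [10000]: (((0 AND NOT 1) IMPLIES (0 IMPLIES NOT 0)) IMPLIES 0) -> 0
  row 17 [10001]: (((0 AND NOT 1) IMPLIES (0 IMPLIES NOT 0)) IMPLIES 1) -> 1
  row 18 [10010]: (((1 AND NOT 1) IMPLIES (0 IMPLIES NOT 0)) IMPLIES 0) -> 0
  row 19 [10011]: (((1 AND NOT 1) IMPLIES (0 IMPLIES NOT 0)) IMPLIES 1) -> 1
  row 20 [10100]: (((0 AND NOT 1) IMPLIES (0 IMPLIES NOT 1)) IMPLIES 0) -> 0
  row 21 [10101]: (((0 AND NOT 1) IMPLIES (0 IMPLIES NOT 1)) IMPLIES 1) -> 1
  row 22 [10110]: (((1 AND NOT 1) IMPLIES (0 IMPLIES NOT 1)) IMPLIES 0) -> 0
  row 23 [10111]: (((1 AND NOT 1) IMPLIES (0 IMPLIES NOT 1)) IMPLIES 1) -> 1
  row 24 [11000]: (((0 AND NOT 1) IMPLIES (1 IMPLIES NOT 0)) IMPLIES 0) -> 0
  row 25 [11001]: (((0 AND NOT 1) IMPLIES (1 IMPLIES NOT 0)) IMPLIES 1) -> 1
  row 26 [11010]: (((1 AND NOT 1) IMPLIES (1 IMPLIES NOT 0)) IMPLIES 0) -> 0
  row 27 [11011]: (((1 AND NOT 1) IMPLIES (1 IMPLIES NOT 0)) IMPLIES 1) -> 1
  row 28 [11100]: (((0 AND NOT 1) IMPLIES (1 IMPLIES NOT 1)) IMPLIES 0) -> 0
  row 29 [11101]: (((0 AND NOT 1) IMPLIES (1 IMPLIES NOT 1)) IMPLIES 1) -> 1
  row 30 [11110]: (((1 AND NOT 1) IMPLIES (1 IMPLIES NOT 1)) IMPLIES 0) -> 0
  row 31 [11111]: (((1 AND NOT 1) IMPLIES (1 IMPLIES NOT 1)) IMPLIES 1) -> 1
Full result column, 4 rows per line (a,b,c fixed per line; d,e runs 00..11 left to right):
  rows 0-3 [a,b,c=000]: 0101  = hex 5
  rows 4-7 [a,b,c=001]: 0101  = hex 5
  rows 8-11 [a,b,c=010]: 0101  = hex 5
  rows 12-15 [a,b,c=011]: 0111  = hex 7
  rows 16-19 [a,b,c=100]: 0101  = hex 5
  rows 20-23 [a,b,c=101]: 0101  = hex 5
  rows 24-27 [a,b,c=110]: 0101  = hex 5
  rows 28-31 [a,b,c=111]: 0101  = hex 5
Output column (row 0 .. row 31) = 01010101010101110101010101010101
Output column grouped in 4s = 0101 0101 0101 0111 0101 0101 0101 0101 = 0x55575555
Convert to decimal digit by digit (value = value*16 + digit):
  5 -> 5
  5*16 + 5 = 85
  85*16 + 5 = 1365
  1365*16 + 7 = 21847
  21847*16 + 5 = 349557
  349557*16 + 5 = 5592917
  5592917*16 + 5 = 89486677
  89486677*16 + 5 = 1431786837
Decimal = 1431786837

1431786837


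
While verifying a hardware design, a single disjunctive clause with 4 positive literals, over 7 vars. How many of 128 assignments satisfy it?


Step 1: Total=2^7=128
Step 2: Unsat when all 4 false: 2^3=8
Step 3: Sat=128-8=120

120


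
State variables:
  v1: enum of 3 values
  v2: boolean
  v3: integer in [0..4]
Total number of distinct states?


State space = product of domain sizes of all variables.
Domain sizes:
  v1 (enum of 3 values): 3
  v2 (boolean): 2
  v3 (integer in [0..4]): 5
Product = 3 * 2 * 5 = 30

30


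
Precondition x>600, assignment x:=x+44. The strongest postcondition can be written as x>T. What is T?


Formula: sp(P, x:=E) = exists old_x. (x = E[old_x/x]) AND P[old_x/x] (old_x is the value of x before the assignment; eliminate old_x by solving x = E[old_x/x] for old_x)
Step 1: Precondition P: x>600, i.e. old_x > 600
Step 2: Assignment gives x = old_x + 44, so old_x = x - 44
Step 3: Substitute into P: x - 44 > 600
Step 4: Simplify: x > 600+44 = 644

644


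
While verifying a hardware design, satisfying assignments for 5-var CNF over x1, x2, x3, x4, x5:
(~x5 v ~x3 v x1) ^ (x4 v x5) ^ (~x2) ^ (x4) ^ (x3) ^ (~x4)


CNF with 6 clauses over 5 vars (32 assignments).
An assignment satisfies CNF iff every clause has >=1 true literal.
Check each row (bits = x1,x2,x3,x4,x5; clause T/F shown):
  row 0 [00000]: clauses=TFTFFT -> 0
  row 1 [00001]: clauses=TTTFFT -> 0
  row 2 [00010]: clauses=TTTTFF -> 0
  row 3 [00011]: clauses=TTTTFF -> 0
  row 4 [00100]: clauses=TFTFTT -> 0
  row 5 [00101]: clauses=FTTFTT -> 0
  row 6 [00110]: clauses=TTTTTF -> 0
  row 7 [00111]: clauses=FTTTTF -> 0
  row 8 [01000]: clauses=TFFFFT -> 0
  row 9 [01001]: clauses=TTFFFT -> 0
  row 10 [01010]: clauses=TTFTFF -> 0
  row 11 [01011]: clauses=TTFTFF -> 0
  row 12 [01100]: clauses=TFFFTT -> 0
  row 13 [01101]: clauses=FTFFTT -> 0
  row 14 [01110]: clauses=TTFTTF -> 0
  row 15 [01111]: clauses=FTFTTF -> 0
  row 16 [10000]: clauses=TFTFFT -> 0
  row 17 [10001]: clauses=TTTFFT -> 0
  row 18 [10010]: clauses=TTTTFF -> 0
  row 19 [10011]: clauses=TTTTFF -> 0
  row 20 [10100]: clauses=TFTFTT -> 0
  row 21 [10101]: clauses=TTTFTT -> 0
  row 22 [10110]: clauses=TTTTTF -> 0
  row 23 [10111]: clauses=TTTTTF -> 0
  row 24 [11000]: clauses=TFFFFT -> 0
  row 25 [11001]: clauses=TTFFFT -> 0
  row 26 [11010]: clauses=TTFTFF -> 0
  row 27 [11011]: clauses=TTFTFF -> 0
  row 28 [11100]: clauses=TFFFTT -> 0
  row 29 [11101]: clauses=TTFFTT -> 0
  row 30 [11110]: clauses=TTFTTF -> 0
  row 31 [11111]: clauses=TTFTTF -> 0
Full result column, 8 rows per line (x1,x2 fixed per line; x3,x4,x5 runs 000..111 left to right):
  rows 0-7 [x1,x2=00]: 00000000  (ones: 0)
  rows 8-15 [x1,x2=01]: 00000000  (ones: 0)
  rows 16-23 [x1,x2=10]: 00000000  (ones: 0)
  rows 24-31 [x1,x2=11]: 00000000  (ones: 0)
Satisfying assignments = 0+0+0+0 = 0

0


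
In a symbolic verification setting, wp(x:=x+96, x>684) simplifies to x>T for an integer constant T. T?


Formula: wp(x:=E, P) = P[E/x] (substitute E for x in postcondition)
Step 1: Postcondition: x>684
Step 2: Substitute x+96 for x: x+96>684
Step 3: Solve for x: x > 684-96 = 588

588


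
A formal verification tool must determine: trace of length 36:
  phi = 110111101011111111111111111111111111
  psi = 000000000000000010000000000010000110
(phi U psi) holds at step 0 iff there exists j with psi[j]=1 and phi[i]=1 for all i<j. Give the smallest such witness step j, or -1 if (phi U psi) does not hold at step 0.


(phi U psi) at 0: need smallest j with psi[j]=1 and phi[i]=1 for all i in [0,j).
Scan from step 0:
  step 0: phi=1, psi=0 -> continue
  step 1: phi=1, psi=0 -> continue
  step 2: phi=0 -> phi-prefix broken from here
  step 16: psi=1 but phi already failed -> not a witness
  step 28: psi=1 but phi already failed -> not a witness
  step 33: psi=1 but phi already failed -> not a witness
  step 34: psi=1 but phi already failed -> not a witness
  end of trace: no witness -> -1
Witness step = -1

-1


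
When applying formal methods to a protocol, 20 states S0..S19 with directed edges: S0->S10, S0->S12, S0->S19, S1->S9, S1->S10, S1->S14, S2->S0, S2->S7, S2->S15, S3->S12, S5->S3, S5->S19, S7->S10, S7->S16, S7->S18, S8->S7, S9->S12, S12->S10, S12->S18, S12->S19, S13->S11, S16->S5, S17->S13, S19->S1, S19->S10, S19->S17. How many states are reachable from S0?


BFS from S0:
  layer 0: {S0}
  layer 1: {S10, S12, S19}
  layer 2: {S1, S17, S18}
  layer 3: {S9, S13, S14}
  layer 4: {S11}
Reachable set: {S0, S1, S9, S10, S11, S12, S13, S14, S17, S18, S19}
Count = 11

11


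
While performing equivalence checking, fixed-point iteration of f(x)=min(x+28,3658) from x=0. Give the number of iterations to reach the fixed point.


Step 1: x=0, cap=3658, increment=28
Step 2: x grows by 28 each step until capped at 3658; fixed point is x=3658
Step 3: iterations = ceil(3658/28) = 131

131


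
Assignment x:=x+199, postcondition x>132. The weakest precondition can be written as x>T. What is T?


Formula: wp(x:=E, P) = P[E/x] (substitute E for x in postcondition)
Step 1: Postcondition: x>132
Step 2: Substitute x+199 for x: x+199>132
Step 3: Solve for x: x > 132-199 = -67

-67


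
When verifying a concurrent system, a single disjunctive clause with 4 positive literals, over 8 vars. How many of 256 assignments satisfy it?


Step 1: Total=2^8=256
Step 2: Unsat when all 4 false: 2^4=16
Step 3: Sat=256-16=240

240


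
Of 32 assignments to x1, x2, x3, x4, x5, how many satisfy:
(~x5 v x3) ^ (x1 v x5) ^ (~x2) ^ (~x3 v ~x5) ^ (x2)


CNF with 5 clauses over 5 vars (32 assignments).
An assignment satisfies CNF iff every clause has >=1 true literal.
Check each row (bits = x1,x2,x3,x4,x5; clause T/F shown):
  row 0 [00000]: clauses=TFTTF -> 0
  row 1 [00001]: clauses=FTTTF -> 0
  row 2 [00010]: clauses=TFTTF -> 0
  row 3 [00011]: clauses=FTTTF -> 0
  row 4 [00100]: clauses=TFTTF -> 0
  row 5 [00101]: clauses=TTTFF -> 0
  row 6 [00110]: clauses=TFTTF -> 0
  row 7 [00111]: clauses=TTTFF -> 0
  row 8 [01000]: clauses=TFFTT -> 0
  row 9 [01001]: clauses=FTFTT -> 0
  row 10 [01010]: clauses=TFFTT -> 0
  row 11 [01011]: clauses=FTFTT -> 0
  row 12 [01100]: clauses=TFFTT -> 0
  row 13 [01101]: clauses=TTFFT -> 0
  row 14 [01110]: clauses=TFFTT -> 0
  row 15 [01111]: clauses=TTFFT -> 0
  row 16 [10000]: clauses=TTTTF -> 0
  row 17 [10001]: clauses=FTTTF -> 0
  row 18 [10010]: clauses=TTTTF -> 0
  row 19 [10011]: clauses=FTTTF -> 0
  row 20 [10100]: clauses=TTTTF -> 0
  row 21 [10101]: clauses=TTTFF -> 0
  row 22 [10110]: clauses=TTTTF -> 0
  row 23 [10111]: clauses=TTTFF -> 0
  row 24 [11000]: clauses=TTFTT -> 0
  row 25 [11001]: clauses=FTFTT -> 0
  row 26 [11010]: clauses=TTFTT -> 0
  row 27 [11011]: clauses=FTFTT -> 0
  row 28 [11100]: clauses=TTFTT -> 0
  row 29 [11101]: clauses=TTFFT -> 0
  row 30 [11110]: clauses=TTFTT -> 0
  row 31 [11111]: clauses=TTFFT -> 0
Full result column, 8 rows per line (x1,x2 fixed per line; x3,x4,x5 runs 000..111 left to right):
  rows 0-7 [x1,x2=00]: 00000000  (ones: 0)
  rows 8-15 [x1,x2=01]: 00000000  (ones: 0)
  rows 16-23 [x1,x2=10]: 00000000  (ones: 0)
  rows 24-31 [x1,x2=11]: 00000000  (ones: 0)
Satisfying assignments = 0+0+0+0 = 0

0


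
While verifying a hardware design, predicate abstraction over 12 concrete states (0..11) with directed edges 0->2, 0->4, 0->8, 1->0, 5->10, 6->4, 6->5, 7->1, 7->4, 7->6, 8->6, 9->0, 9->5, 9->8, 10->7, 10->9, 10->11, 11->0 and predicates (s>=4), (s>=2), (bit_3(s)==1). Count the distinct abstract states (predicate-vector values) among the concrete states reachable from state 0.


BFS from 0:
Concrete reachable: {0, 1, 2, 4, 5, 6, 7, 8, 9, 10, 11}
Abstract via predicates (s>=4), (s>=2), (bit_3(s)==1):
  (0,0,0) <- {0, 1}
  (0,1,0) <- {2}
  (1,1,0) <- {4, 5, 6, 7}
  (1,1,1) <- {8, 9, 10, 11}
Distinct abstract states = 4

4


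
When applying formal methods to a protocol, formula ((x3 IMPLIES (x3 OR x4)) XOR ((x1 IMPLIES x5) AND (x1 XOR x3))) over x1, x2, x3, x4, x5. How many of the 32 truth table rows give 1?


Formula: ((x3 IMPLIES (x3 OR x4)) XOR ((x1 IMPLIES x5) AND (x1 XOR x3))) over 5 vars (32 rows)
Evaluate each row (x1, x2, x3, x4, x5 as bits, MSB first):
  row 0 [00000]: ((0 IMPLIES (0 OR 0)) XOR ((0 IMPLIES 0) AND (0 XOR 0))) -> 1
  row 1 [00001]: ((0 IMPLIES (0 OR 0)) XOR ((0 IMPLIES 1) AND (0 XOR 0))) -> 1
  row 2 [00010]: ((0 IMPLIES (0 OR 1)) XOR ((0 IMPLIES 0) AND (0 XOR 0))) -> 1
  row 3 [00011]: ((0 IMPLIES (0 OR 1)) XOR ((0 IMPLIES 1) AND (0 XOR 0))) -> 1
  row 4 [00100]: ((1 IMPLIES (1 OR 0)) XOR ((0 IMPLIES 0) AND (0 XOR 1))) -> 0
  row 5 [00101]: ((1 IMPLIES (1 OR 0)) XOR ((0 IMPLIES 1) AND (0 XOR 1))) -> 0
  row 6 [00110]: ((1 IMPLIES (1 OR 1)) XOR ((0 IMPLIES 0) AND (0 XOR 1))) -> 0
  row 7 [00111]: ((1 IMPLIES (1 OR 1)) XOR ((0 IMPLIES 1) AND (0 XOR 1))) -> 0
  row 8 [01000]: ((0 IMPLIES (0 OR 0)) XOR ((0 IMPLIES 0) AND (0 XOR 0))) -> 1
  row 9 [01001]: ((0 IMPLIES (0 OR 0)) XOR ((0 IMPLIES 1) AND (0 XOR 0))) -> 1
  row 10 [01010]: ((0 IMPLIES (0 OR 1)) XOR ((0 IMPLIES 0) AND (0 XOR 0))) -> 1
  row 11 [01011]: ((0 IMPLIES (0 OR 1)) XOR ((0 IMPLIES 1) AND (0 XOR 0))) -> 1
  row 12 [01100]: ((1 IMPLIES (1 OR 0)) XOR ((0 IMPLIES 0) AND (0 XOR 1))) -> 0
  row 13 [01101]: ((1 IMPLIES (1 OR 0)) XOR ((0 IMPLIES 1) AND (0 XOR 1))) -> 0
  row 14 [01110]: ((1 IMPLIES (1 OR 1)) XOR ((0 IMPLIES 0) AND (0 XOR 1))) -> 0
  row 15 [01111]: ((1 IMPLIES (1 OR 1)) XOR ((0 IMPLIES 1) AND (0 XOR 1))) -> 0
  row 16 [10000]: ((0 IMPLIES (0 OR 0)) XOR ((1 IMPLIES 0) AND (1 XOR 0))) -> 1
  row 17 [10001]: ((0 IMPLIES (0 OR 0)) XOR ((1 IMPLIES 1) AND (1 XOR 0))) -> 0
  row 18 [10010]: ((0 IMPLIES (0 OR 1)) XOR ((1 IMPLIES 0) AND (1 XOR 0))) -> 1
  row 19 [10011]: ((0 IMPLIES (0 OR 1)) XOR ((1 IMPLIES 1) AND (1 XOR 0))) -> 0
  row 20 [10100]: ((1 IMPLIES (1 OR 0)) XOR ((1 IMPLIES 0) AND (1 XOR 1))) -> 1
  row 21 [10101]: ((1 IMPLIES (1 OR 0)) XOR ((1 IMPLIES 1) AND (1 XOR 1))) -> 1
  row 22 [10110]: ((1 IMPLIES (1 OR 1)) XOR ((1 IMPLIES 0) AND (1 XOR 1))) -> 1
  row 23 [10111]: ((1 IMPLIES (1 OR 1)) XOR ((1 IMPLIES 1) AND (1 XOR 1))) -> 1
  row 24 [11000]: ((0 IMPLIES (0 OR 0)) XOR ((1 IMPLIES 0) AND (1 XOR 0))) -> 1
  row 25 [11001]: ((0 IMPLIES (0 OR 0)) XOR ((1 IMPLIES 1) AND (1 XOR 0))) -> 0
  row 26 [11010]: ((0 IMPLIES (0 OR 1)) XOR ((1 IMPLIES 0) AND (1 XOR 0))) -> 1
  row 27 [11011]: ((0 IMPLIES (0 OR 1)) XOR ((1 IMPLIES 1) AND (1 XOR 0))) -> 0
  row 28 [11100]: ((1 IMPLIES (1 OR 0)) XOR ((1 IMPLIES 0) AND (1 XOR 1))) -> 1
  row 29 [11101]: ((1 IMPLIES (1 OR 0)) XOR ((1 IMPLIES 1) AND (1 XOR 1))) -> 1
  row 30 [11110]: ((1 IMPLIES (1 OR 1)) XOR ((1 IMPLIES 0) AND (1 XOR 1))) -> 1
  row 31 [11111]: ((1 IMPLIES (1 OR 1)) XOR ((1 IMPLIES 1) AND (1 XOR 1))) -> 1
Full result column, 8 rows per line (x1,x2 fixed per line; x3,x4,x5 runs 000..111 left to right):
  rows 0-7 [x1,x2=00]: 11110000  (ones: 4)
  rows 8-15 [x1,x2=01]: 11110000  (ones: 4)
  rows 16-23 [x1,x2=10]: 10101111  (ones: 6)
  rows 24-31 [x1,x2=11]: 10101111  (ones: 6)
Count of 1-rows = 4+4+6+6 = 20

20


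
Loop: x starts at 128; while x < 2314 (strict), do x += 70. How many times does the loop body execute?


Step 1: x goes from 128 toward 2314 by 70; the body runs while x<2314, so iterations = ceil((bound-start)/step)
Step 2: Distance=2186
Step 3: ceil(2186/70)=32

32


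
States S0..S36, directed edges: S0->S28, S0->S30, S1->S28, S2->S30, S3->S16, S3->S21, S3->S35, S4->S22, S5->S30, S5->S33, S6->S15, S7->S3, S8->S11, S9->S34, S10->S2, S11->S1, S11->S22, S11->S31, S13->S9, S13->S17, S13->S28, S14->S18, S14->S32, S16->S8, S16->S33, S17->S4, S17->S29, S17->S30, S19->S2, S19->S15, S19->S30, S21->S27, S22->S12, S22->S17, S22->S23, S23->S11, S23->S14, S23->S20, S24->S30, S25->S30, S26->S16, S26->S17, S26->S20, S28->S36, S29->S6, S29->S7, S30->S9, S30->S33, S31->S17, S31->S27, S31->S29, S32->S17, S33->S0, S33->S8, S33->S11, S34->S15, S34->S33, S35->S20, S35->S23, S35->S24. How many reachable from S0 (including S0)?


BFS from S0:
  layer 0: {S0}
  layer 1: {S28, S30}
  layer 2: {S9, S33, S36}
  layer 3: {S8, S11, S34}
  layer 4: {S1, S15, S22, S31}
  layer 5: {S12, S17, S23, S27, S29}
  layer 6: {S4, S6, S7, S14, S20}
  layer 7: {S3, S18, S32}
  layer 8: {S16, S21, S35}
  layer 9: {S24}
Reachable set: {S0, S1, S3, S4, S6, S7, S8, S9, S11, S12, S14, S15, S16, S17, S18, S20, S21, S22, S23, S24, S27, S28, S29, S30, S31, S32, S33, S34, S35, S36}
Count = 30

30


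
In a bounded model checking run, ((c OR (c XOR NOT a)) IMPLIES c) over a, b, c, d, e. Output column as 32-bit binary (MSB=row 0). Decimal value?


Formula: ((c OR (c XOR NOT a)) IMPLIES c) over a, b, c, d, e (32 rows)
Evaluate each row (bits = a,b,c,d,e, MSB first):
  row 0 [00000]: ((0 OR (0 XOR NOT 0)) IMPLIES 0) -> 0
  row 1 [00001]: ((0 OR (0 XOR NOT 0)) IMPLIES 0) -> 0
  row 2 [00010]: ((0 OR (0 XOR NOT 0)) IMPLIES 0) -> 0
  row 3 [00011]: ((0 OR (0 XOR NOT 0)) IMPLIES 0) -> 0
  row 4 [00100]: ((1 OR (1 XOR NOT 0)) IMPLIES 1) -> 1
  row 5 [00101]: ((1 OR (1 XOR NOT 0)) IMPLIES 1) -> 1
  row 6 [00110]: ((1 OR (1 XOR NOT 0)) IMPLIES 1) -> 1
  row 7 [00111]: ((1 OR (1 XOR NOT 0)) IMPLIES 1) -> 1
  row 8 [01000]: ((0 OR (0 XOR NOT 0)) IMPLIES 0) -> 0
  row 9 [01001]: ((0 OR (0 XOR NOT 0)) IMPLIES 0) -> 0
  row 10 [01010]: ((0 OR (0 XOR NOT 0)) IMPLIES 0) -> 0
  row 11 [01011]: ((0 OR (0 XOR NOT 0)) IMPLIES 0) -> 0
  row 12 [01100]: ((1 OR (1 XOR NOT 0)) IMPLIES 1) -> 1
  row 13 [01101]: ((1 OR (1 XOR NOT 0)) IMPLIES 1) -> 1
  row 14 [01110]: ((1 OR (1 XOR NOT 0)) IMPLIES 1) -> 1
  row 15 [01111]: ((1 OR (1 XOR NOT 0)) IMPLIES 1) -> 1
  row 16 [10000]: ((0 OR (0 XOR NOT 1)) IMPLIES 0) -> 1
  row 17 [10001]: ((0 OR (0 XOR NOT 1)) IMPLIES 0) -> 1
  row 18 [10010]: ((0 OR (0 XOR NOT 1)) IMPLIES 0) -> 1
  row 19 [10011]: ((0 OR (0 XOR NOT 1)) IMPLIES 0) -> 1
  row 20 [10100]: ((1 OR (1 XOR NOT 1)) IMPLIES 1) -> 1
  row 21 [10101]: ((1 OR (1 XOR NOT 1)) IMPLIES 1) -> 1
  row 22 [10110]: ((1 OR (1 XOR NOT 1)) IMPLIES 1) -> 1
  row 23 [10111]: ((1 OR (1 XOR NOT 1)) IMPLIES 1) -> 1
  row 24 [11000]: ((0 OR (0 XOR NOT 1)) IMPLIES 0) -> 1
  row 25 [11001]: ((0 OR (0 XOR NOT 1)) IMPLIES 0) -> 1
  row 26 [11010]: ((0 OR (0 XOR NOT 1)) IMPLIES 0) -> 1
  row 27 [11011]: ((0 OR (0 XOR NOT 1)) IMPLIES 0) -> 1
  row 28 [11100]: ((1 OR (1 XOR NOT 1)) IMPLIES 1) -> 1
  row 29 [11101]: ((1 OR (1 XOR NOT 1)) IMPLIES 1) -> 1
  row 30 [11110]: ((1 OR (1 XOR NOT 1)) IMPLIES 1) -> 1
  row 31 [11111]: ((1 OR (1 XOR NOT 1)) IMPLIES 1) -> 1
Full result column, 4 rows per line (a,b,c fixed per line; d,e runs 00..11 left to right):
  rows 0-3 [a,b,c=000]: 0000  = hex 0
  rows 4-7 [a,b,c=001]: 1111  = hex F
  rows 8-11 [a,b,c=010]: 0000  = hex 0
  rows 12-15 [a,b,c=011]: 1111  = hex F
  rows 16-19 [a,b,c=100]: 1111  = hex F
  rows 20-23 [a,b,c=101]: 1111  = hex F
  rows 24-27 [a,b,c=110]: 1111  = hex F
  rows 28-31 [a,b,c=111]: 1111  = hex F
Output column (row 0 .. row 31) = 00001111000011111111111111111111
Output column grouped in 4s = 0000 1111 0000 1111 1111 1111 1111 1111 = 0x0F0FFFFF
Convert to decimal digit by digit (value = value*16 + digit):
  0 -> 0
  0*16 + 15 (F) = 15
  15*16 + 0 = 240
  240*16 + 15 (F) = 3855
  3855*16 + 15 (F) = 61695
  61695*16 + 15 (F) = 987135
  987135*16 + 15 (F) = 15794175
  15794175*16 + 15 (F) = 252706815
Decimal = 252706815

252706815


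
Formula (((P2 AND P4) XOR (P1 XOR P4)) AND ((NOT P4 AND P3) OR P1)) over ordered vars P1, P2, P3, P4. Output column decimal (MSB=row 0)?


Formula: (((P2 AND P4) XOR (P1 XOR P4)) AND ((NOT P4 AND P3) OR P1)) over P1, P2, P3, P4 (16 rows)
Evaluate each row (bits = P1,P2,P3,P4, MSB first):
  row 0 [0000]: (((0 AND 0) XOR (0 XOR 0)) AND ((NOT 0 AND 0) OR 0)) -> 0
  row 1 [0001]: (((0 AND 1) XOR (0 XOR 1)) AND ((NOT 1 AND 0) OR 0)) -> 0
  row 2 [0010]: (((0 AND 0) XOR (0 XOR 0)) AND ((NOT 0 AND 1) OR 0)) -> 0
  row 3 [0011]: (((0 AND 1) XOR (0 XOR 1)) AND ((NOT 1 AND 1) OR 0)) -> 0
  row 4 [0100]: (((1 AND 0) XOR (0 XOR 0)) AND ((NOT 0 AND 0) OR 0)) -> 0
  row 5 [0101]: (((1 AND 1) XOR (0 XOR 1)) AND ((NOT 1 AND 0) OR 0)) -> 0
  row 6 [0110]: (((1 AND 0) XOR (0 XOR 0)) AND ((NOT 0 AND 1) OR 0)) -> 0
  row 7 [0111]: (((1 AND 1) XOR (0 XOR 1)) AND ((NOT 1 AND 1) OR 0)) -> 0
  row 8 [1000]: (((0 AND 0) XOR (1 XOR 0)) AND ((NOT 0 AND 0) OR 1)) -> 1
  row 9 [1001]: (((0 AND 1) XOR (1 XOR 1)) AND ((NOT 1 AND 0) OR 1)) -> 0
  row 10 [1010]: (((0 AND 0) XOR (1 XOR 0)) AND ((NOT 0 AND 1) OR 1)) -> 1
  row 11 [1011]: (((0 AND 1) XOR (1 XOR 1)) AND ((NOT 1 AND 1) OR 1)) -> 0
  row 12 [1100]: (((1 AND 0) XOR (1 XOR 0)) AND ((NOT 0 AND 0) OR 1)) -> 1
  row 13 [1101]: (((1 AND 1) XOR (1 XOR 1)) AND ((NOT 1 AND 0) OR 1)) -> 1
  row 14 [1110]: (((1 AND 0) XOR (1 XOR 0)) AND ((NOT 0 AND 1) OR 1)) -> 1
  row 15 [1111]: (((1 AND 1) XOR (1 XOR 1)) AND ((NOT 1 AND 1) OR 1)) -> 1
Full result column, 4 rows per line (P1,P2 fixed per line; P3,P4 runs 00..11 left to right):
  rows 0-3 [P1,P2=00]: 0000  = hex 0
  rows 4-7 [P1,P2=01]: 0000  = hex 0
  rows 8-11 [P1,P2=10]: 1010  = hex A
  rows 12-15 [P1,P2=11]: 1111  = hex F
Output column (row 0 .. row 15) = 0000000010101111
Output column grouped in 4s = 0000 0000 1010 1111 = 0x00AF
Convert to decimal digit by digit (value = value*16 + digit):
  0 -> 0
  0*16 + 0 = 0
  0*16 + 10 (A) = 10
  10*16 + 15 (F) = 175
Decimal = 175

175


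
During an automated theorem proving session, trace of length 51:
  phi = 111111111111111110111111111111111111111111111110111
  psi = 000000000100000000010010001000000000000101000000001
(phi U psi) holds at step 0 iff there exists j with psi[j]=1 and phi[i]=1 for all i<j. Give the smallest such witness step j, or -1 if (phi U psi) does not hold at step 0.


(phi U psi) at 0: need smallest j with psi[j]=1 and phi[i]=1 for all i in [0,j).
Scan from step 0:
  step 0: phi=1, psi=0 -> continue
  step 1: phi=1, psi=0 -> continue
  step 2: phi=1, psi=0 -> continue
  step 3: phi=1, psi=0 -> continue
  step 9: psi=1 and phi held for [0,9) -> witness found
Witness step = 9

9


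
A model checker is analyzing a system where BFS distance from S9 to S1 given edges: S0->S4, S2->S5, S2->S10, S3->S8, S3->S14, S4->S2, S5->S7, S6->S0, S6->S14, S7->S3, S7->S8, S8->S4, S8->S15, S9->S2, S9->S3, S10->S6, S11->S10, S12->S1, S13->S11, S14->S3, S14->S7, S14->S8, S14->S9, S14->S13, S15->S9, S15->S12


BFS layer-by-layer from S9:
  dist 0: {S9}
  dist 1: {S2, S3}
  dist 2: {S5, S8, S10, S14}
  dist 3: {S4, S6, S7, S13, S15}
  dist 4: {S0, S11, S12}
  dist 5: {S1}
  -> S1 reached at distance 5
Shortest path length = 5

5


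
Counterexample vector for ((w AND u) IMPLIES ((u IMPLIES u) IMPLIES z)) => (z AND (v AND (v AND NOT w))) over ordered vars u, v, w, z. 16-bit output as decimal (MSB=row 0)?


F1 = ((w AND u) IMPLIES ((u IMPLIES u) IMPLIES z))
F2 = (z AND (v AND (v AND NOT w)))
Counterexample to F1=>F2 is where F1=1 and F2=0.
Evaluate each row (bits = u,v,w,z, MSB first):
  row 0 [0000]: F1=1 F2=0 -> F1&~F2 -> 1
  row 1 [0001]: F1=1 F2=0 -> F1&~F2 -> 1
  row 2 [0010]: F1=1 F2=0 -> F1&~F2 -> 1
  row 3 [0011]: F1=1 F2=0 -> F1&~F2 -> 1
  row 4 [0100]: F1=1 F2=0 -> F1&~F2 -> 1
  row 5 [0101]: F1=1 F2=1 -> F1&~F2 -> 0
  row 6 [0110]: F1=1 F2=0 -> F1&~F2 -> 1
  row 7 [0111]: F1=1 F2=0 -> F1&~F2 -> 1
  row 8 [1000]: F1=1 F2=0 -> F1&~F2 -> 1
  row 9 [1001]: F1=1 F2=0 -> F1&~F2 -> 1
  row 10 [1010]: F1=0 F2=0 -> F1&~F2 -> 0
  row 11 [1011]: F1=1 F2=0 -> F1&~F2 -> 1
  row 12 [1100]: F1=1 F2=0 -> F1&~F2 -> 1
  row 13 [1101]: F1=1 F2=1 -> F1&~F2 -> 0
  row 14 [1110]: F1=0 F2=0 -> F1&~F2 -> 0
  row 15 [1111]: F1=1 F2=0 -> F1&~F2 -> 1
Full result column, 4 rows per line (u,v fixed per line; w,z runs 00..11 left to right):
  rows 0-3 [u,v=00]: 1111  = hex F
  rows 4-7 [u,v=01]: 1011  = hex B
  rows 8-11 [u,v=10]: 1101  = hex D
  rows 12-15 [u,v=11]: 1001  = hex 9
Counterexample vector (row 0 .. row 15) = 1111101111011001
Output column grouped in 4s = 1111 1011 1101 1001 = 0xFBD9
Convert to decimal digit by digit (value = value*16 + digit):
  F -> 15
  15*16 + 11 (B) = 251
  251*16 + 13 (D) = 4029
  4029*16 + 9 = 64473
Decimal = 64473

64473


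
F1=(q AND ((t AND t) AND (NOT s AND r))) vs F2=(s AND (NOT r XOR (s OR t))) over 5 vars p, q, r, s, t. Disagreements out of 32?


F1 = (q AND ((t AND t) AND (NOT s AND r)))
F2 = (s AND (NOT r XOR (s OR t)))
Evaluate both on each of 32 rows (bits = p,q,r,s,t):
  row 0 [00000]: F1=0 F2=0 -> 0
  row 1 [00001]: F1=0 F2=0 -> 0
  row 2 [00010]: F1=0 F2=0 -> 0
  row 3 [00011]: F1=0 F2=0 -> 0
  row 4 [00100]: F1=0 F2=0 -> 0
  row 5 [00101]: F1=0 F2=0 -> 0
  row 6 [00110]: F1=0 F2=1 (differ) -> 1
  row 7 [00111]: F1=0 F2=1 (differ) -> 1
  row 8 [01000]: F1=0 F2=0 -> 0
  row 9 [01001]: F1=0 F2=0 -> 0
  row 10 [01010]: F1=0 F2=0 -> 0
  row 11 [01011]: F1=0 F2=0 -> 0
  row 12 [01100]: F1=0 F2=0 -> 0
  row 13 [01101]: F1=1 F2=0 (differ) -> 1
  row 14 [01110]: F1=0 F2=1 (differ) -> 1
  row 15 [01111]: F1=0 F2=1 (differ) -> 1
  row 16 [10000]: F1=0 F2=0 -> 0
  row 17 [10001]: F1=0 F2=0 -> 0
  row 18 [10010]: F1=0 F2=0 -> 0
  row 19 [10011]: F1=0 F2=0 -> 0
  row 20 [10100]: F1=0 F2=0 -> 0
  row 21 [10101]: F1=0 F2=0 -> 0
  row 22 [10110]: F1=0 F2=1 (differ) -> 1
  row 23 [10111]: F1=0 F2=1 (differ) -> 1
  row 24 [11000]: F1=0 F2=0 -> 0
  row 25 [11001]: F1=0 F2=0 -> 0
  row 26 [11010]: F1=0 F2=0 -> 0
  row 27 [11011]: F1=0 F2=0 -> 0
  row 28 [11100]: F1=0 F2=0 -> 0
  row 29 [11101]: F1=1 F2=0 (differ) -> 1
  row 30 [11110]: F1=0 F2=1 (differ) -> 1
  row 31 [11111]: F1=0 F2=1 (differ) -> 1
Full result column, 8 rows per line (p,q fixed per line; r,s,t runs 000..111 left to right):
  rows 0-7 [p,q=00]: 00000011  (ones: 2)
  rows 8-15 [p,q=01]: 00000111  (ones: 3)
  rows 16-23 [p,q=10]: 00000011  (ones: 2)
  rows 24-31 [p,q=11]: 00000111  (ones: 3)
Disagreements = 2+3+2+3 = 10

10


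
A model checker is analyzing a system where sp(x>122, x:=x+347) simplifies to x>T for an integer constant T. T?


Formula: sp(P, x:=E) = exists old_x. (x = E[old_x/x]) AND P[old_x/x] (old_x is the value of x before the assignment; eliminate old_x by solving x = E[old_x/x] for old_x)
Step 1: Precondition P: x>122, i.e. old_x > 122
Step 2: Assignment gives x = old_x + 347, so old_x = x - 347
Step 3: Substitute into P: x - 347 > 122
Step 4: Simplify: x > 122+347 = 469

469


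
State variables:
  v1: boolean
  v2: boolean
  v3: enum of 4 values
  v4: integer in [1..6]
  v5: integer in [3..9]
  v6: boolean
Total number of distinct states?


State space = product of domain sizes of all variables.
Domain sizes:
  v1 (boolean): 2
  v2 (boolean): 2
  v3 (enum of 4 values): 4
  v4 (integer in [1..6]): 6
  v5 (integer in [3..9]): 7
  v6 (boolean): 2
Product = 2 * 2 * 4 * 6 * 7 * 2 = 1344

1344


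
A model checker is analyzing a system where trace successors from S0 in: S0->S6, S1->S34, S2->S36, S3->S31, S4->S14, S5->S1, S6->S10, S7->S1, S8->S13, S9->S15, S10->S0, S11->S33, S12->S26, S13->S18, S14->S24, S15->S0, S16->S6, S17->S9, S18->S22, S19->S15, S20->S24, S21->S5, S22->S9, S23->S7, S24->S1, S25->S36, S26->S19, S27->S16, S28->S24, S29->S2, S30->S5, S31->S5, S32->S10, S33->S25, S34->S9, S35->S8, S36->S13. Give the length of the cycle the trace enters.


Trace from S0 until a state repeats:
  S0 -> S6 -> S10 -> S0
S0 first seen at step 0, revisited at step 3.
Cycle length = 3 - 0 = 3

3


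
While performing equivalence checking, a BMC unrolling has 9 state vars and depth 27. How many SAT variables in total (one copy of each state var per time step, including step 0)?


BMC unrolls to depth k, creating one copy of each state var for steps 0..k.
Step count = 27 + 1 = 28 (steps 0 through 27)
Vars per step = 9
Total = 9 * 28 = 252

252


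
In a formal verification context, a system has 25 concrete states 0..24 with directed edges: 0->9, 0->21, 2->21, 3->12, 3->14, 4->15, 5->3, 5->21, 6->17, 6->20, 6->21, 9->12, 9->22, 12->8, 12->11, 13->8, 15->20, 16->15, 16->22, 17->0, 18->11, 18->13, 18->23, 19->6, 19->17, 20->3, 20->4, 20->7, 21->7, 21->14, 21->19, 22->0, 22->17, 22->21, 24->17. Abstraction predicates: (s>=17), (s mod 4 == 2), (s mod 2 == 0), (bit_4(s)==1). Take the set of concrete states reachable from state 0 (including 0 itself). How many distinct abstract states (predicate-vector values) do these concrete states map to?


BFS from 0:
Concrete reachable: {0, 3, 4, 6, 7, 8, 9, 11, 12, 14, 15, 17, 19, 20, 21, 22}
Abstract via predicates (s>=17), (s mod 4 == 2), (s mod 2 == 0), (bit_4(s)==1):
  (0,0,0,0) <- {3, 7, 9, 11, 15}
  (0,0,1,0) <- {0, 4, 8, 12}
  (0,1,1,0) <- {6, 14}
  (1,0,0,1) <- {17, 19, 21}
  (1,0,1,1) <- {20}
  (1,1,1,1) <- {22}
Distinct abstract states = 6

6


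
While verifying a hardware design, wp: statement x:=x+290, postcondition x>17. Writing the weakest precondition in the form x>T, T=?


Formula: wp(x:=E, P) = P[E/x] (substitute E for x in postcondition)
Step 1: Postcondition: x>17
Step 2: Substitute x+290 for x: x+290>17
Step 3: Solve for x: x > 17-290 = -273

-273


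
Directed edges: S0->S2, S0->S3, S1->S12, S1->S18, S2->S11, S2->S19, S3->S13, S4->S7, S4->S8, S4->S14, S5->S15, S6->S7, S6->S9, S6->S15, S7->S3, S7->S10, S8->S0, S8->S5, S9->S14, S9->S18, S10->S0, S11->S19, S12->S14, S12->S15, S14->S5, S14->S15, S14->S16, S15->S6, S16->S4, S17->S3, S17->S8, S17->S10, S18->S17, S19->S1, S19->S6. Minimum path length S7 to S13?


BFS layer-by-layer from S7:
  dist 0: {S7}
  dist 1: {S3, S10}
  dist 2: {S0, S13}
  -> S13 reached at distance 2
Shortest path length = 2

2


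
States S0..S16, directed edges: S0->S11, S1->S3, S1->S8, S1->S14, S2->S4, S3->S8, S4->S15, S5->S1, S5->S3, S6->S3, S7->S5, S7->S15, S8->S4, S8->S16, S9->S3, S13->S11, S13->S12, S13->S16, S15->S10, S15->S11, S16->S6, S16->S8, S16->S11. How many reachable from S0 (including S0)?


BFS from S0:
  layer 0: {S0}
  layer 1: {S11}
Reachable set: {S0, S11}
Count = 2

2


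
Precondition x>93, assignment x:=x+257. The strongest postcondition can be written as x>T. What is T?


Formula: sp(P, x:=E) = exists old_x. (x = E[old_x/x]) AND P[old_x/x] (old_x is the value of x before the assignment; eliminate old_x by solving x = E[old_x/x] for old_x)
Step 1: Precondition P: x>93, i.e. old_x > 93
Step 2: Assignment gives x = old_x + 257, so old_x = x - 257
Step 3: Substitute into P: x - 257 > 93
Step 4: Simplify: x > 93+257 = 350

350


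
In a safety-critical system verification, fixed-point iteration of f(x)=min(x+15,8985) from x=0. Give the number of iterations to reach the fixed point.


Step 1: x=0, cap=8985, increment=15
Step 2: x grows by 15 each step until capped at 8985; fixed point is x=8985
Step 3: iterations = ceil(8985/15) = 599

599


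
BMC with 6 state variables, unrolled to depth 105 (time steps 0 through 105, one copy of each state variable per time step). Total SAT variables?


BMC unrolls to depth k, creating one copy of each state var for steps 0..k.
Step count = 105 + 1 = 106 (steps 0 through 105)
Vars per step = 6
Total = 6 * 106 = 636

636


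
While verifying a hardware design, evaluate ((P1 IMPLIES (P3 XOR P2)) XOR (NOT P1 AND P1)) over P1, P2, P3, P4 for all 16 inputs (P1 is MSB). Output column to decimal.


Formula: ((P1 IMPLIES (P3 XOR P2)) XOR (NOT P1 AND P1)) over P1, P2, P3, P4 (16 rows)
Evaluate each row (bits = P1,P2,P3,P4, MSB first):
  row 0 [0000]: ((0 IMPLIES (0 XOR 0)) XOR (NOT 0 AND 0)) -> 1
  row 1 [0001]: ((0 IMPLIES (0 XOR 0)) XOR (NOT 0 AND 0)) -> 1
  row 2 [0010]: ((0 IMPLIES (1 XOR 0)) XOR (NOT 0 AND 0)) -> 1
  row 3 [0011]: ((0 IMPLIES (1 XOR 0)) XOR (NOT 0 AND 0)) -> 1
  row 4 [0100]: ((0 IMPLIES (0 XOR 1)) XOR (NOT 0 AND 0)) -> 1
  row 5 [0101]: ((0 IMPLIES (0 XOR 1)) XOR (NOT 0 AND 0)) -> 1
  row 6 [0110]: ((0 IMPLIES (1 XOR 1)) XOR (NOT 0 AND 0)) -> 1
  row 7 [0111]: ((0 IMPLIES (1 XOR 1)) XOR (NOT 0 AND 0)) -> 1
  row 8 [1000]: ((1 IMPLIES (0 XOR 0)) XOR (NOT 1 AND 1)) -> 0
  row 9 [1001]: ((1 IMPLIES (0 XOR 0)) XOR (NOT 1 AND 1)) -> 0
  row 10 [1010]: ((1 IMPLIES (1 XOR 0)) XOR (NOT 1 AND 1)) -> 1
  row 11 [1011]: ((1 IMPLIES (1 XOR 0)) XOR (NOT 1 AND 1)) -> 1
  row 12 [1100]: ((1 IMPLIES (0 XOR 1)) XOR (NOT 1 AND 1)) -> 1
  row 13 [1101]: ((1 IMPLIES (0 XOR 1)) XOR (NOT 1 AND 1)) -> 1
  row 14 [1110]: ((1 IMPLIES (1 XOR 1)) XOR (NOT 1 AND 1)) -> 0
  row 15 [1111]: ((1 IMPLIES (1 XOR 1)) XOR (NOT 1 AND 1)) -> 0
Full result column, 4 rows per line (P1,P2 fixed per line; P3,P4 runs 00..11 left to right):
  rows 0-3 [P1,P2=00]: 1111  = hex F
  rows 4-7 [P1,P2=01]: 1111  = hex F
  rows 8-11 [P1,P2=10]: 0011  = hex 3
  rows 12-15 [P1,P2=11]: 1100  = hex C
Output column (row 0 .. row 15) = 1111111100111100
Output column grouped in 4s = 1111 1111 0011 1100 = 0xFF3C
Convert to decimal digit by digit (value = value*16 + digit):
  F -> 15
  15*16 + 15 (F) = 255
  255*16 + 3 = 4083
  4083*16 + 12 (C) = 65340
Decimal = 65340

65340


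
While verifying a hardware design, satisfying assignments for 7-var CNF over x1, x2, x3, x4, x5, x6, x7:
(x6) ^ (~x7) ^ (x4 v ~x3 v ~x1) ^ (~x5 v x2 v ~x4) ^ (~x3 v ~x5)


CNF with 5 clauses over 7 vars (128 assignments).
An assignment satisfies CNF iff every clause has >=1 true literal.
Check each row (bits = x1,x2,x3,x4,x5,x6,x7; clause T/F shown):
  row 0 [0000000]: clauses=FTTTT -> 0
  row 1 [0000001]: clauses=FFTTT -> 0
  row 2 [0000010]: clauses=TTTTT -> 1
  row 3 [0000011]: clauses=TFTTT -> 0
  row 4 [0000100]: clauses=FTTTT -> 0
  (every remaining row is evaluated the same way; all 128 results are listed next)
Full result column, 8 rows per line (x1,x2,x3,x4 fixed per line; x5,x6,x7 runs 000..111 left to right):
  rows 0-7 [x1,x2,x3,x4=0000]: 00100010  (ones: 2)
  rows 8-15 [x1,x2,x3,x4=0001]: 00100000  (ones: 1)
  rows 16-23 [x1,x2,x3,x4=0010]: 00100000  (ones: 1)
  rows 24-31 [x1,x2,x3,x4=0011]: 00100000  (ones: 1)
  rows 32-39 [x1,x2,x3,x4=0100]: 00100010  (ones: 2)
  rows 40-47 [x1,x2,x3,x4=0101]: 00100010  (ones: 2)
  rows 48-55 [x1,x2,x3,x4=0110]: 00100000  (ones: 1)
  rows 56-63 [x1,x2,x3,x4=0111]: 00100000  (ones: 1)
  rows 64-71 [x1,x2,x3,x4=1000]: 00100010  (ones: 2)
  rows 72-79 [x1,x2,x3,x4=1001]: 00100000  (ones: 1)
  rows 80-87 [x1,x2,x3,x4=1010]: 00000000  (ones: 0)
  rows 88-95 [x1,x2,x3,x4=1011]: 00100000  (ones: 1)
  rows 96-103 [x1,x2,x3,x4=1100]: 00100010  (ones: 2)
  rows 104-111 [x1,x2,x3,x4=1101]: 00100010  (ones: 2)
  rows 112-119 [x1,x2,x3,x4=1110]: 00000000  (ones: 0)
  rows 120-127 [x1,x2,x3,x4=1111]: 00100000  (ones: 1)
Satisfying assignments = 2+1+1+1+2+2+1+1+2+1+0+1+2+2+0+1 = 20

20


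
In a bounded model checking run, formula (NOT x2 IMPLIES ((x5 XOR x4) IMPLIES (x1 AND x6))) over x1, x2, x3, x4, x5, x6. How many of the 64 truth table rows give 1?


Formula: (NOT x2 IMPLIES ((x5 XOR x4) IMPLIES (x1 AND x6))) over 6 vars (64 rows)
Evaluate each row (x1, x2, x3, x4, x5, x6 as bits, MSB first):
  row 0 [000000]: (NOT 0 IMPLIES ((0 XOR 0) IMPLIES (0 AND 0))) -> 1
  row 1 [000001]: (NOT 0 IMPLIES ((0 XOR 0) IMPLIES (0 AND 1))) -> 1
  row 2 [000010]: (NOT 0 IMPLIES ((1 XOR 0) IMPLIES (0 AND 0))) -> 0
  row 3 [000011]: (NOT 0 IMPLIES ((1 XOR 0) IMPLIES (0 AND 1))) -> 0
  row 4 [000100]: (NOT 0 IMPLIES ((0 XOR 1) IMPLIES (0 AND 0))) -> 0
  (every remaining row is evaluated the same way; all 64 results are listed next)
Full result column, 8 rows per line (x1,x2,x3 fixed per line; x4,x5,x6 runs 000..111 left to right):
  rows 0-7 [x1,x2,x3=000]: 11000011  (ones: 4)
  rows 8-15 [x1,x2,x3=001]: 11000011  (ones: 4)
  rows 16-23 [x1,x2,x3=010]: 11111111  (ones: 8)
  rows 24-31 [x1,x2,x3=011]: 11111111  (ones: 8)
  rows 32-39 [x1,x2,x3=100]: 11010111  (ones: 6)
  rows 40-47 [x1,x2,x3=101]: 11010111  (ones: 6)
  rows 48-55 [x1,x2,x3=110]: 11111111  (ones: 8)
  rows 56-63 [x1,x2,x3=111]: 11111111  (ones: 8)
Count of 1-rows = 4+4+8+8+6+6+8+8 = 52

52


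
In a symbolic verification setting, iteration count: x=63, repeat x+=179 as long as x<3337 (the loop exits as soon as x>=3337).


Step 1: x goes from 63 toward 3337 by 179; the body runs while x<3337, so iterations = ceil((bound-start)/step)
Step 2: Distance=3274
Step 3: ceil(3274/179)=19

19


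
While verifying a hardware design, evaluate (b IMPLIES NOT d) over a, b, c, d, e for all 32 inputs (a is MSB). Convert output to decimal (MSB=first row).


Formula: (b IMPLIES NOT d) over a, b, c, d, e (32 rows)
Evaluate each row (bits = a,b,c,d,e, MSB first):
  row 0 [00000]: (0 IMPLIES NOT 0) -> 1
  row 1 [00001]: (0 IMPLIES NOT 0) -> 1
  row 2 [00010]: (0 IMPLIES NOT 1) -> 1
  row 3 [00011]: (0 IMPLIES NOT 1) -> 1
  row 4 [00100]: (0 IMPLIES NOT 0) -> 1
  row 5 [00101]: (0 IMPLIES NOT 0) -> 1
  row 6 [00110]: (0 IMPLIES NOT 1) -> 1
  row 7 [00111]: (0 IMPLIES NOT 1) -> 1
  row 8 [01000]: (1 IMPLIES NOT 0) -> 1
  row 9 [01001]: (1 IMPLIES NOT 0) -> 1
  row 10 [01010]: (1 IMPLIES NOT 1) -> 0
  row 11 [01011]: (1 IMPLIES NOT 1) -> 0
  row 12 [01100]: (1 IMPLIES NOT 0) -> 1
  row 13 [01101]: (1 IMPLIES NOT 0) -> 1
  row 14 [01110]: (1 IMPLIES NOT 1) -> 0
  row 15 [01111]: (1 IMPLIES NOT 1) -> 0
  row 16 [10000]: (0 IMPLIES NOT 0) -> 1
  row 17 [10001]: (0 IMPLIES NOT 0) -> 1
  row 18 [10010]: (0 IMPLIES NOT 1) -> 1
  row 19 [10011]: (0 IMPLIES NOT 1) -> 1
  row 20 [10100]: (0 IMPLIES NOT 0) -> 1
  row 21 [10101]: (0 IMPLIES NOT 0) -> 1
  row 22 [10110]: (0 IMPLIES NOT 1) -> 1
  row 23 [10111]: (0 IMPLIES NOT 1) -> 1
  row 24 [11000]: (1 IMPLIES NOT 0) -> 1
  row 25 [11001]: (1 IMPLIES NOT 0) -> 1
  row 26 [11010]: (1 IMPLIES NOT 1) -> 0
  row 27 [11011]: (1 IMPLIES NOT 1) -> 0
  row 28 [11100]: (1 IMPLIES NOT 0) -> 1
  row 29 [11101]: (1 IMPLIES NOT 0) -> 1
  row 30 [11110]: (1 IMPLIES NOT 1) -> 0
  row 31 [11111]: (1 IMPLIES NOT 1) -> 0
Full result column, 4 rows per line (a,b,c fixed per line; d,e runs 00..11 left to right):
  rows 0-3 [a,b,c=000]: 1111  = hex F
  rows 4-7 [a,b,c=001]: 1111  = hex F
  rows 8-11 [a,b,c=010]: 1100  = hex C
  rows 12-15 [a,b,c=011]: 1100  = hex C
  rows 16-19 [a,b,c=100]: 1111  = hex F
  rows 20-23 [a,b,c=101]: 1111  = hex F
  rows 24-27 [a,b,c=110]: 1100  = hex C
  rows 28-31 [a,b,c=111]: 1100  = hex C
Output column (row 0 .. row 31) = 11111111110011001111111111001100
Output column grouped in 4s = 1111 1111 1100 1100 1111 1111 1100 1100 = 0xFFCCFFCC
Convert to decimal digit by digit (value = value*16 + digit):
  F -> 15
  15*16 + 15 (F) = 255
  255*16 + 12 (C) = 4092
  4092*16 + 12 (C) = 65484
  65484*16 + 15 (F) = 1047759
  1047759*16 + 15 (F) = 16764159
  16764159*16 + 12 (C) = 268226556
  268226556*16 + 12 (C) = 4291624908
Decimal = 4291624908

4291624908


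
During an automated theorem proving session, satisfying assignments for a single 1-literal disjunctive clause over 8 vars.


Step 1: Total=2^8=256
Step 2: Unsat when all 1 false: 2^7=128
Step 3: Sat=256-128=128

128


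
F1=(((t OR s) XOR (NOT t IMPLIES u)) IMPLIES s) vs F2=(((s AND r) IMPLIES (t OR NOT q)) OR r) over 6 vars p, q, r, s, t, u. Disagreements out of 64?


F1 = (((t OR s) XOR (NOT t IMPLIES u)) IMPLIES s)
F2 = (((s AND r) IMPLIES (t OR NOT q)) OR r)
Evaluate both on each of 64 rows (bits = p,q,r,s,t,u):
  row 0 [000000]: F1=1 F2=1 -> 0
  row 1 [000001]: F1=0 F2=1 (differ) -> 1
  row 2 [000010]: F1=1 F2=1 -> 0
  row 3 [000011]: F1=1 F2=1 -> 0
  row 4 [000100]: F1=1 F2=1 -> 0
  (every remaining row is evaluated the same way; all 64 results are listed next)
Full result column, 8 rows per line (p,q,r fixed per line; s,t,u runs 000..111 left to right):
  rows 0-7 [p,q,r=000]: 01000000  (ones: 1)
  rows 8-15 [p,q,r=001]: 01000000  (ones: 1)
  rows 16-23 [p,q,r=010]: 01000000  (ones: 1)
  rows 24-31 [p,q,r=011]: 01000000  (ones: 1)
  rows 32-39 [p,q,r=100]: 01000000  (ones: 1)
  rows 40-47 [p,q,r=101]: 01000000  (ones: 1)
  rows 48-55 [p,q,r=110]: 01000000  (ones: 1)
  rows 56-63 [p,q,r=111]: 01000000  (ones: 1)
Disagreements = 1+1+1+1+1+1+1+1 = 8

8


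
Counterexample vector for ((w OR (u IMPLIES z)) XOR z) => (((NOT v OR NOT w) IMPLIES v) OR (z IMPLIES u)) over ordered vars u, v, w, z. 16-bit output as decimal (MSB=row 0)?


F1 = ((w OR (u IMPLIES z)) XOR z)
F2 = (((NOT v OR NOT w) IMPLIES v) OR (z IMPLIES u))
Counterexample to F1=>F2 is where F1=1 and F2=0.
Evaluate each row (bits = u,v,w,z, MSB first):
  row 0 [0000]: F1=1 F2=1 -> F1&~F2 -> 0
  row 1 [0001]: F1=0 F2=0 -> F1&~F2 -> 0
  row 2 [0010]: F1=1 F2=1 -> F1&~F2 -> 0
  row 3 [0011]: F1=0 F2=0 -> F1&~F2 -> 0
  row 4 [0100]: F1=1 F2=1 -> F1&~F2 -> 0
  row 5 [0101]: F1=0 F2=1 -> F1&~F2 -> 0
  row 6 [0110]: F1=1 F2=1 -> F1&~F2 -> 0
  row 7 [0111]: F1=0 F2=1 -> F1&~F2 -> 0
  row 8 [1000]: F1=0 F2=1 -> F1&~F2 -> 0
  row 9 [1001]: F1=0 F2=1 -> F1&~F2 -> 0
  row 10 [1010]: F1=1 F2=1 -> F1&~F2 -> 0
  row 11 [1011]: F1=0 F2=1 -> F1&~F2 -> 0
  row 12 [1100]: F1=0 F2=1 -> F1&~F2 -> 0
  row 13 [1101]: F1=0 F2=1 -> F1&~F2 -> 0
  row 14 [1110]: F1=1 F2=1 -> F1&~F2 -> 0
  row 15 [1111]: F1=0 F2=1 -> F1&~F2 -> 0
Full result column, 4 rows per line (u,v fixed per line; w,z runs 00..11 left to right):
  rows 0-3 [u,v=00]: 0000  = hex 0
  rows 4-7 [u,v=01]: 0000  = hex 0
  rows 8-11 [u,v=10]: 0000  = hex 0
  rows 12-15 [u,v=11]: 0000  = hex 0
Counterexample vector (row 0 .. row 15) = 0000000000000000
Output column grouped in 4s = 0000 0000 0000 0000 = 0x0000
Convert to decimal digit by digit (value = value*16 + digit):
  0 -> 0
  0*16 + 0 = 0
  0*16 + 0 = 0
  0*16 + 0 = 0
Decimal = 0

0
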